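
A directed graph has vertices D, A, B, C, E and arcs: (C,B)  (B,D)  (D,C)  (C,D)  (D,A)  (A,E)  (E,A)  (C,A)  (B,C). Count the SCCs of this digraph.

{B, C, D} are all mutually reachable — one SCC of size 3.
{A, E} are all mutually reachable — one SCC of size 2.
That gives 2 strongly connected components.

2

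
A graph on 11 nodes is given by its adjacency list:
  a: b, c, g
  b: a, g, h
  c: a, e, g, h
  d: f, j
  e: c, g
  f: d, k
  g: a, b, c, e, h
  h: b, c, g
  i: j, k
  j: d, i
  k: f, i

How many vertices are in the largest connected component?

6

Starting from d we can reach d, f, i, j, k. That is one component of size 5.
Starting from a we can reach a, b, c, e, g, h. That is one component of size 6.
The largest has 6 vertices.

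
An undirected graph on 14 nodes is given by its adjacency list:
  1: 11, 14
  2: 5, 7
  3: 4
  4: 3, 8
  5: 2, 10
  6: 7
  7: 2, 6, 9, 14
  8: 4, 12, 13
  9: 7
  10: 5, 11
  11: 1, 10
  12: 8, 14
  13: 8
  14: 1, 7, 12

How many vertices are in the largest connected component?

Starting from 1 we can reach 1, 2, 3, 4, 5, 6, 7, 8, 9, 10, 11, 12, 13, 14. That is one component of size 14.
The largest has 14 vertices.

14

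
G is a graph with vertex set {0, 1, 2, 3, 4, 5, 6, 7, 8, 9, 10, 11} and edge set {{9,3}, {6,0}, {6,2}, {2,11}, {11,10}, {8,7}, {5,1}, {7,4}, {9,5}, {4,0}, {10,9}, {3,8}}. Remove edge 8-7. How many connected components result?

8 and 7 are still connected via 8-3-9-10-11-2-6-0-4-7, so the component count stays at 1.

1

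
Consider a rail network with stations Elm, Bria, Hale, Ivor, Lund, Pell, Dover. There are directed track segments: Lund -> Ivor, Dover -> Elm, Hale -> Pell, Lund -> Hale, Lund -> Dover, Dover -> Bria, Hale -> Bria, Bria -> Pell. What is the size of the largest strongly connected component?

{Elm} is an SCC by itself.
{Pell} is an SCC by itself.
{Hale} is an SCC by itself.
{Dover} is an SCC by itself.
{Lund} is an SCC by itself.
(and 2 more singleton SCCs)
The largest has 1 vertex.

1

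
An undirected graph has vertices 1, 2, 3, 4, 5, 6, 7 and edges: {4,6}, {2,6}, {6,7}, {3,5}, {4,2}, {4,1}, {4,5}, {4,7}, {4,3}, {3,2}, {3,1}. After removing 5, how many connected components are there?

With 5 gone, the remaining components are: {1, 2, 3, 4, 6, 7}.
That is 1 component.

1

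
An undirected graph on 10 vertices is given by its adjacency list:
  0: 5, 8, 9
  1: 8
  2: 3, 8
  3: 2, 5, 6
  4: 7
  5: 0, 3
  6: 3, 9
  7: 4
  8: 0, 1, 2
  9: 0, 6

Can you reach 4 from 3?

The component containing 3 is {0, 1, 2, 3, 5, 6, 8, 9}, and 4 is not in it.

No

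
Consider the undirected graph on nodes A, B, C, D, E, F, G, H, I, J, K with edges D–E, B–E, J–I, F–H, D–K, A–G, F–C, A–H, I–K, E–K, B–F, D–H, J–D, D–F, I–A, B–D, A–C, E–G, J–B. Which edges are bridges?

none

The edges on the cycle J-I-A-H-D-B-J are not bridges since each lies on that cycle.
Every edge lies on some cycle, so there are no bridges.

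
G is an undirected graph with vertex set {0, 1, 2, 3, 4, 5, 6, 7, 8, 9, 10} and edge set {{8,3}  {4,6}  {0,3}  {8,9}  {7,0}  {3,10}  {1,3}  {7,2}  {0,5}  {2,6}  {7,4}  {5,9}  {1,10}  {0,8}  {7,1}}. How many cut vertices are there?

Removing 7 increases the component count from 1 to 2, so 7 is a cut vertex.
By contrast removing 9 leaves 1 component; it is not a cut vertex. No other vertex is a cut vertex either.

1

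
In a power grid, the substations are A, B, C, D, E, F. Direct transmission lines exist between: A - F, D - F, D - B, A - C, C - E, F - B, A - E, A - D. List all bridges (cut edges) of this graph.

none

The edges on the cycle A-C-E-A are not bridges since each lies on that cycle.
Every edge lies on some cycle, so there are no bridges.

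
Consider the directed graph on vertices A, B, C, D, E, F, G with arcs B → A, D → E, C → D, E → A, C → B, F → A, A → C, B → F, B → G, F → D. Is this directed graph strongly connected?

There is no directed path from G to F, so the graph is not strongly connected.

No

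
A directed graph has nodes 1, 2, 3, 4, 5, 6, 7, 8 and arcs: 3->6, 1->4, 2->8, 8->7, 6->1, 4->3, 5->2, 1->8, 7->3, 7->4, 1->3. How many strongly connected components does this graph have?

{1, 3, 4, 6, 7, 8} are all mutually reachable — one SCC of size 6.
{5} is an SCC by itself.
{2} is an SCC by itself.
That gives 3 strongly connected components.

3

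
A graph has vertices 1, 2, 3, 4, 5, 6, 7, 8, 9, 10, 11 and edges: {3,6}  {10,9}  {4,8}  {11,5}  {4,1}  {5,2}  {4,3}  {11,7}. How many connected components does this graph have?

Starting from 9 we can reach 9, 10. That is one component of size 2.
Starting from 2 we can reach 2, 5, 7, 11. That is one component of size 4.
Starting from 1 we can reach 1, 3, 4, 6, 8. That is one component of size 5.
Total: 3 components.

3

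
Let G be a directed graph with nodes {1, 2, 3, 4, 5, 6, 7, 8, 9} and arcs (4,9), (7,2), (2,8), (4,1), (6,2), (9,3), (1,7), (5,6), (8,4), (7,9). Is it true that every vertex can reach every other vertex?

No

There is no directed path from 4 to 6, so the graph is not strongly connected.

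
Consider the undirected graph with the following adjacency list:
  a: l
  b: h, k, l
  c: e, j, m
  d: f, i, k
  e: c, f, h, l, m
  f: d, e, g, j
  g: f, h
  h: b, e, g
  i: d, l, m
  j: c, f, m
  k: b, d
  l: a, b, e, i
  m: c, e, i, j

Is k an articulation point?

Deleting k leaves 1 component (was 1) (its neighbors b, d remain connected to each other), so k is not a cut vertex.

No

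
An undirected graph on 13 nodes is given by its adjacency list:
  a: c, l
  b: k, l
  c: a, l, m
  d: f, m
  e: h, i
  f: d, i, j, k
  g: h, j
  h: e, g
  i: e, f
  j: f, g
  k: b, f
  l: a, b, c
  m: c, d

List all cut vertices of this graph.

Removing f increases the component count from 1 to 2, so f is a cut vertex.
By contrast removing l leaves 1 component; it is not a cut vertex. No other vertex is a cut vertex either.

f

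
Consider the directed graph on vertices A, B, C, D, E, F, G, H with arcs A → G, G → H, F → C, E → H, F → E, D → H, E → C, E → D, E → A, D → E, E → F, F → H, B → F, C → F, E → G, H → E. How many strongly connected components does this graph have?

{A, C, D, E, F, G, H} are all mutually reachable — one SCC of size 7.
{B} is an SCC by itself.
That gives 2 strongly connected components.

2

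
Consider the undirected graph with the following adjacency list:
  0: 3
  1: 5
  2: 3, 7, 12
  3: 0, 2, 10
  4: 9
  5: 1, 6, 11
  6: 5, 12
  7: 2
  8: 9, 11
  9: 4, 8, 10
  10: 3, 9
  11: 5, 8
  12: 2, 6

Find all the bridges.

0-3, 1-5, 2-7, 4-9

The edges on the cycle 8-11-5-6-12-2-3-10-9-8 are not bridges since each lies on that cycle.
But removing 9-4 disconnects 9 from 4; removing 0-3 disconnects 0 from 3; removing 7-2 disconnects 7 from 2; removing 5-1 disconnects 5 from 1 — these are bridges.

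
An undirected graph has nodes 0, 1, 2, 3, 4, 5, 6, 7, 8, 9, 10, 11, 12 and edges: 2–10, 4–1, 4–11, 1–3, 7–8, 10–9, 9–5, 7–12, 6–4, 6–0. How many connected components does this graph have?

3

Starting from 7 we can reach 7, 8, 12. That is one component of size 3.
Starting from 2 we can reach 2, 5, 9, 10. That is one component of size 4.
Starting from 0 we can reach 0, 1, 3, 4, 6, 11. That is one component of size 6.
Total: 3 components.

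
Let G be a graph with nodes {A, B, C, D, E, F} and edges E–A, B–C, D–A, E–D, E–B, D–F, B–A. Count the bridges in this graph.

The edges on the cycle E-D-A-B-E are not bridges since each lies on that cycle.
But removing D–F disconnects D from F; removing B–C disconnects B from C — these are bridges.
That makes 2 bridges.

2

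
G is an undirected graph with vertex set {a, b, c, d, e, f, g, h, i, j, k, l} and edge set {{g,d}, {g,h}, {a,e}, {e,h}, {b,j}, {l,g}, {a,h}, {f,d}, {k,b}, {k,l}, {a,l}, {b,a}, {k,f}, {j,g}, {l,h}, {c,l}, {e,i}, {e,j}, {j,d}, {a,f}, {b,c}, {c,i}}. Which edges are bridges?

The edges on the cycle b-a-e-i-c-b are not bridges since each lies on that cycle.
Every edge lies on some cycle, so there are no bridges.

none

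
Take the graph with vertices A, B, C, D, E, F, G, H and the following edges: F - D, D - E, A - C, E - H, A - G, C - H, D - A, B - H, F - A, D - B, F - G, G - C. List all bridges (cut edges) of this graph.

none

The edges on the cycle D-B-H-E-D are not bridges since each lies on that cycle.
Every edge lies on some cycle, so there are no bridges.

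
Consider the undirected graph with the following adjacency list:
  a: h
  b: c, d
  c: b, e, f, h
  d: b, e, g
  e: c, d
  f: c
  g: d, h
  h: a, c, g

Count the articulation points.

Removing c increases the component count from 1 to 2, so c is a cut vertex.
Removing h increases the component count from 1 to 2, so h is a cut vertex.
By contrast removing b leaves 1 component; it is not a cut vertex. No other vertex is a cut vertex either.

2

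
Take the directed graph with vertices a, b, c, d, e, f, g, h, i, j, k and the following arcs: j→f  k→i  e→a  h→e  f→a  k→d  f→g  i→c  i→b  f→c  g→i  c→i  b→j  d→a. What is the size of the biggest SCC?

{b, c, f, g, i, j} are all mutually reachable — one SCC of size 6.
{a} is an SCC by itself.
{e} is an SCC by itself.
{k} is an SCC by itself.
{h} is an SCC by itself.
(and 1 more singleton SCC)
The largest has 6 vertices.

6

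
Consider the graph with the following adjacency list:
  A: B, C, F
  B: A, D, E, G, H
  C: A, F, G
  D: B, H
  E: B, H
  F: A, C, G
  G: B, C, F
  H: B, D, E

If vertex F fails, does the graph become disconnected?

Deleting F leaves 1 component (was 1) (its neighbors A, C, G remain connected to each other), so F is not a cut vertex.

No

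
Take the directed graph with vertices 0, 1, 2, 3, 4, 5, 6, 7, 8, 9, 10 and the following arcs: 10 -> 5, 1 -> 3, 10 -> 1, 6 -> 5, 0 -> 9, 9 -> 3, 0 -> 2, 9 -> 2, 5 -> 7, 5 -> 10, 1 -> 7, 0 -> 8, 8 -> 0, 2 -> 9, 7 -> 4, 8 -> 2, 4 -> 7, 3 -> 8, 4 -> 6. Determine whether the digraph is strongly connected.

No

There is no directed path from 3 to 1, so the graph is not strongly connected.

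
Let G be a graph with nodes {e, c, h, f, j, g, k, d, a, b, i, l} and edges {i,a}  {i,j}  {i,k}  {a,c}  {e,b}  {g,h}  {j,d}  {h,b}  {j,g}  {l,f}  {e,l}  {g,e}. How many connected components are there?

Starting from a we can reach a, b, c, d, e, f, g, h, i, j, k, l. That is one component of size 12.
Total: 1 component.

1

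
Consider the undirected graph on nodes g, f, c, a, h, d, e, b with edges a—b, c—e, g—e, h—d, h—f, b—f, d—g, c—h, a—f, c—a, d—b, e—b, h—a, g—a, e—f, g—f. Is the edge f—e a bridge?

No

After removing f—e, the path f-g-e still connects them, so the edge is not a bridge.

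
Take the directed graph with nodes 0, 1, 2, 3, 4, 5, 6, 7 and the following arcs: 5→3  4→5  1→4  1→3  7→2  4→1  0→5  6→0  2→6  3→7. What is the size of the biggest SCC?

6

{0, 2, 3, 5, 6, 7} are all mutually reachable — one SCC of size 6.
{1, 4} are all mutually reachable — one SCC of size 2.
The largest has 6 vertices.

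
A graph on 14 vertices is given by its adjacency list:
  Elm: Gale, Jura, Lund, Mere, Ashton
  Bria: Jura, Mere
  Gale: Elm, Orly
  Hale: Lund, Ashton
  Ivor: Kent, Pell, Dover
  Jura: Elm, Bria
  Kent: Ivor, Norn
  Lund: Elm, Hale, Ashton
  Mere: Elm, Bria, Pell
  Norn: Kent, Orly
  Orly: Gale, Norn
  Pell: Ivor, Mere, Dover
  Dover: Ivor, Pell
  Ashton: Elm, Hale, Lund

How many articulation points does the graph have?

1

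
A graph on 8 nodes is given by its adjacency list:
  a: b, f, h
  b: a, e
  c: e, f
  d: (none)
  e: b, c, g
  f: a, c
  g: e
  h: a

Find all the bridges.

The edges on the cycle f-a-b-e-c-f are not bridges since each lies on that cycle.
But removing e-g disconnects e from g; removing a-h disconnects a from h — these are bridges.

a-h, e-g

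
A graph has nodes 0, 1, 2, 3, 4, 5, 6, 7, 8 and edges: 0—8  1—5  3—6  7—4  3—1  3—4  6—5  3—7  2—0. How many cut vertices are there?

Removing 0 increases the component count from 2 to 3, so 0 is a cut vertex.
Removing 3 increases the component count from 2 to 3, so 3 is a cut vertex.
By contrast removing 7 leaves 2 components; it is not a cut vertex. No other vertex is a cut vertex either.

2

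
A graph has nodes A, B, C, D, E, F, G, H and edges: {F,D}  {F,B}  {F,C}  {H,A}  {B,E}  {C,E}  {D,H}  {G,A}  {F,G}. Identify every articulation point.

F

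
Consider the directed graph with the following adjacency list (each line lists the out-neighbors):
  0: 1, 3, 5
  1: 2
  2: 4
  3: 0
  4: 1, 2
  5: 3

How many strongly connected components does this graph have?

{1, 2, 4} are all mutually reachable — one SCC of size 3.
{0, 3, 5} are all mutually reachable — one SCC of size 3.
That gives 2 strongly connected components.

2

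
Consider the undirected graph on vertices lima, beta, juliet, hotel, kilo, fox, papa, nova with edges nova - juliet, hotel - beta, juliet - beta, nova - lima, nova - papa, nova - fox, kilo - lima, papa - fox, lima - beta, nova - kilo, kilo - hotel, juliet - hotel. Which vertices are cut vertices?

nova

Removing nova increases the component count from 1 to 2, so nova is a cut vertex.
By contrast removing beta leaves 1 component; it is not a cut vertex. No other vertex is a cut vertex either.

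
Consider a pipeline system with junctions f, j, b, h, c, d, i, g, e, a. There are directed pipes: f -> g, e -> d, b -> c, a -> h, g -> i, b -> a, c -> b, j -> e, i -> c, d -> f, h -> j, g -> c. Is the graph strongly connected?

From c we can reach every vertex (a, b, c, d, e, f, g, h, i, j), and every vertex can reach c (a, b, c, d, e, f, g, h, i, j). So the whole graph is one strongly connected component.

Yes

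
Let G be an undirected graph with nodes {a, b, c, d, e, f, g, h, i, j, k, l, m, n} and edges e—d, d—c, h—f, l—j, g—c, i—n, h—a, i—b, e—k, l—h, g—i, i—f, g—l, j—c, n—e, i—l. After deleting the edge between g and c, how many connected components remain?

2

g and c are still connected via g-l-j-c, so the component count stays at 2.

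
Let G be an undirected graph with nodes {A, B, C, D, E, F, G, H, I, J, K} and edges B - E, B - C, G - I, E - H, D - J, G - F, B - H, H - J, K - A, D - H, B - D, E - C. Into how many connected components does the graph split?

Starting from A we can reach A, K. That is one component of size 2.
Starting from F we can reach F, G, I. That is one component of size 3.
Starting from B we can reach B, C, D, E, H, J. That is one component of size 6.
Total: 3 components.

3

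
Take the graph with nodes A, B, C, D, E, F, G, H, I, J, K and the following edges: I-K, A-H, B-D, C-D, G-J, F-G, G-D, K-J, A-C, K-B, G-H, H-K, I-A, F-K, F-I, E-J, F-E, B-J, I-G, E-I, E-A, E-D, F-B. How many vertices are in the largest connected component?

Starting from A we can reach A, B, C, D, E, F, G, H, I, J, K. That is one component of size 11.
The largest has 11 vertices.

11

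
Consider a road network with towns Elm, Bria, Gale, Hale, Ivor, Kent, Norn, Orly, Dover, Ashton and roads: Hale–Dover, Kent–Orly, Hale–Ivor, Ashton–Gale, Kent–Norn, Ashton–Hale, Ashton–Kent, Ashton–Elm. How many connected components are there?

Bria is isolated — a component by itself.
Starting from Elm we can reach Elm, Gale, Hale, Ivor, Kent, Norn, Orly, Dover, Ashton. That is one component of size 9.
Total: 2 components.

2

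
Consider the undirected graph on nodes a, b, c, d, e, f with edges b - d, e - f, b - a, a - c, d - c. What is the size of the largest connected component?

Starting from e we can reach e, f. That is one component of size 2.
Starting from a we can reach a, b, c, d. That is one component of size 4.
The largest has 4 vertices.

4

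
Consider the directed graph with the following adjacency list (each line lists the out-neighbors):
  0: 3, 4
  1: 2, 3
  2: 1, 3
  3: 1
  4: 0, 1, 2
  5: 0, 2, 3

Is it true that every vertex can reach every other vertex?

No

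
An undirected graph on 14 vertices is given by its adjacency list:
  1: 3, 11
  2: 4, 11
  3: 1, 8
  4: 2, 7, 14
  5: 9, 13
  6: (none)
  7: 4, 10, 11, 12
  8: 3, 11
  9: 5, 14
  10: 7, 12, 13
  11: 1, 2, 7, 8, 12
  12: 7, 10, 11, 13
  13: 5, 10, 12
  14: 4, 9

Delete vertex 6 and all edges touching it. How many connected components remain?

1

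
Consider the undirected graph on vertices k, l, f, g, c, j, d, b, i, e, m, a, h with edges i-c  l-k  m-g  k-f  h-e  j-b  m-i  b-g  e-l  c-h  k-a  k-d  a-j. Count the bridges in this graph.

2

The edges on the cycle m-i-c-h-e-l-k-a-j-b-g-m are not bridges since each lies on that cycle.
But removing f-k disconnects f from k; removing d-k disconnects d from k — these are bridges.
That makes 2 bridges.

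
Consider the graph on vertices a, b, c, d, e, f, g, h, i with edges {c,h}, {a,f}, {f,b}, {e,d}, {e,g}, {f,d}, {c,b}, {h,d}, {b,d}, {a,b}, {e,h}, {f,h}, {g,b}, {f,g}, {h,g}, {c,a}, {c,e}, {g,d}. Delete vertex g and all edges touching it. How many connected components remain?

With g gone, the remaining components are: {i}; {a, b, c, d, e, f, h}.
That is 2 components.

2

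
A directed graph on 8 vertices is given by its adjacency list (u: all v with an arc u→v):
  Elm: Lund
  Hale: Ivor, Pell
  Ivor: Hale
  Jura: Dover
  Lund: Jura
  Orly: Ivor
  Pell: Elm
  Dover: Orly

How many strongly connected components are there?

{Elm, Hale, Ivor, Jura, Lund, Orly, Pell, Dover} are all mutually reachable — one SCC of size 8.
That gives 1 strongly connected component.

1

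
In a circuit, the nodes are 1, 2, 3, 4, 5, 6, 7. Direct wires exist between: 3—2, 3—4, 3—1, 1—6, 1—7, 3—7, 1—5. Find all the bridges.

1-5, 1-6, 2-3, 3-4

The edges on the cycle 3-1-7-3 are not bridges since each lies on that cycle.
But removing 1—6 disconnects 1 from 6; removing 1—5 disconnects 1 from 5; removing 3—4 disconnects 3 from 4; removing 3—2 disconnects 3 from 2 — these are bridges.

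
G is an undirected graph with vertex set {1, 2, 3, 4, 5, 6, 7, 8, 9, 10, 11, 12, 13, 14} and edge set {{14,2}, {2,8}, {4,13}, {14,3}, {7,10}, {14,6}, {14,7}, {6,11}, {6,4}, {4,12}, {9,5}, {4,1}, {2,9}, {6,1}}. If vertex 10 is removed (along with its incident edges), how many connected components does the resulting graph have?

1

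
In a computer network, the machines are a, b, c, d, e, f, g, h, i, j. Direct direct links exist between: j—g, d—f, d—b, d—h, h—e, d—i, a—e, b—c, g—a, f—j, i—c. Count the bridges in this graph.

0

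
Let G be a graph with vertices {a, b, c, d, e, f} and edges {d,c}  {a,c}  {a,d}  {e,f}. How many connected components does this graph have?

b is isolated — a component by itself.
Starting from e we can reach e, f. That is one component of size 2.
Starting from a we can reach a, c, d. That is one component of size 3.
Total: 3 components.

3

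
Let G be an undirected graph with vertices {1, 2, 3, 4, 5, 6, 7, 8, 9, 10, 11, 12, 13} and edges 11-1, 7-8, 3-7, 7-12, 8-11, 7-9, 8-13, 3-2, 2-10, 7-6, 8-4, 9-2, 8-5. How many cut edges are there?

9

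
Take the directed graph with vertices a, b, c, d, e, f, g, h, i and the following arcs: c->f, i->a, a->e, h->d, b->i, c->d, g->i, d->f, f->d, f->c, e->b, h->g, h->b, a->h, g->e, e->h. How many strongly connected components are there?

{a, b, e, g, h, i} are all mutually reachable — one SCC of size 6.
{c, d, f} are all mutually reachable — one SCC of size 3.
That gives 2 strongly connected components.

2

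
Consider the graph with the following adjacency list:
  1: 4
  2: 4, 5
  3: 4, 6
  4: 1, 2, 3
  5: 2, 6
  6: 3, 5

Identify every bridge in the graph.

The edges on the cycle 3-6-5-2-4-3 are not bridges since each lies on that cycle.
But removing 4-1 disconnects 4 from 1 — this is a bridge.

1-4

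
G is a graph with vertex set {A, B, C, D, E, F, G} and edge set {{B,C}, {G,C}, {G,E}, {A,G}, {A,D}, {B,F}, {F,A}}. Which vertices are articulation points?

Removing A increases the component count from 1 to 2, so A is a cut vertex.
Removing G increases the component count from 1 to 2, so G is a cut vertex.
By contrast removing E leaves 1 component; it is not a cut vertex. No other vertex is a cut vertex either.

A, G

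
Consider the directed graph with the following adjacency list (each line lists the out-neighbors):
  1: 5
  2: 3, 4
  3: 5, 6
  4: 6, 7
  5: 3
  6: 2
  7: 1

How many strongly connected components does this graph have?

1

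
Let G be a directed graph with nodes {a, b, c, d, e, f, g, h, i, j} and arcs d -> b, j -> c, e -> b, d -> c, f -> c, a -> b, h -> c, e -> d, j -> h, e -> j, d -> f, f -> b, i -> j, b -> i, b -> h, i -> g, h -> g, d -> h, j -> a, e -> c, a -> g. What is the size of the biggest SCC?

4

{a, b, i, j} are all mutually reachable — one SCC of size 4.
{f} is an SCC by itself.
{d} is an SCC by itself.
{h} is an SCC by itself.
{c} is an SCC by itself.
(and 2 more singleton SCCs)
The largest has 4 vertices.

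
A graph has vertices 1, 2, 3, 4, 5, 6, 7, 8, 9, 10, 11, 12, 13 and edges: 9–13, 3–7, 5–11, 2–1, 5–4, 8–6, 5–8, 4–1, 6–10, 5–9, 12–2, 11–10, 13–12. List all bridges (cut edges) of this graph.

The edges on the cycle 5-9-13-12-2-1-4-5 are not bridges since each lies on that cycle.
But removing 3–7 disconnects 3 from 7 — this is a bridge.

3-7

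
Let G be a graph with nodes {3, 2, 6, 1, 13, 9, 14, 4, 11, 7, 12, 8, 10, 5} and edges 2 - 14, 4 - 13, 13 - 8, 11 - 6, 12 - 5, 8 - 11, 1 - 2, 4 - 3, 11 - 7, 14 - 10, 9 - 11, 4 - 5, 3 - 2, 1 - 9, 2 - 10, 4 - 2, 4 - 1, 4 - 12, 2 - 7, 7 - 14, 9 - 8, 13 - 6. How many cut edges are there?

The edges on the cycle 4-12-5-4 are not bridges since each lies on that cycle.
Every edge lies on some cycle, so there are no bridges.

0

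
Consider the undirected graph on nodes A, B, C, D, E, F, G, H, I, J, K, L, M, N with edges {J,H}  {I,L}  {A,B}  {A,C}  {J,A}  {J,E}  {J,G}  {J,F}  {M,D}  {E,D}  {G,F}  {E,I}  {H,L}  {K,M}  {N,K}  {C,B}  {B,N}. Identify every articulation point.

J

Removing J increases the component count from 1 to 2, so J is a cut vertex.
By contrast removing N leaves 1 component; it is not a cut vertex. No other vertex is a cut vertex either.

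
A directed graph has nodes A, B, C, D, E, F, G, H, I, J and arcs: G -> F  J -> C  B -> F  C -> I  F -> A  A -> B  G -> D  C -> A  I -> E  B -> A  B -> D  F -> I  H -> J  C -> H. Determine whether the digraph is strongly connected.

No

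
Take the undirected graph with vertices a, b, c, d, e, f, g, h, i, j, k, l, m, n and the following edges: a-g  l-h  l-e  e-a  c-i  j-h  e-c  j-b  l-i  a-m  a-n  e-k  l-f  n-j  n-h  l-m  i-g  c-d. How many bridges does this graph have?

The edges on the cycle e-c-i-g-a-e are not bridges since each lies on that cycle.
But removing c-d disconnects c from d; removing j-b disconnects j from b; removing k-e disconnects k from e; removing f-l disconnects f from l — these are bridges.
That makes 4 bridges.

4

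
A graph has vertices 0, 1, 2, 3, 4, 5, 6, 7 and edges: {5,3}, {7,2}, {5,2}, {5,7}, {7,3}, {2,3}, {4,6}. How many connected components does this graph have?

0 is isolated — a component by itself.
1 is isolated — a component by itself.
Starting from 4 we can reach 4, 6. That is one component of size 2.
Starting from 2 we can reach 2, 3, 5, 7. That is one component of size 4.
Total: 4 components.

4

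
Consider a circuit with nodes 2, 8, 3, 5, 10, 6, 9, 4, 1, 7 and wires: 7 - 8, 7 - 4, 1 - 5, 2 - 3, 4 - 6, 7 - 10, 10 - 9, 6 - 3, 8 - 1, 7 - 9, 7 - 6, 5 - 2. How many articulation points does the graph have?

Removing 7 increases the component count from 1 to 2, so 7 is a cut vertex.
By contrast removing 6 leaves 1 component; it is not a cut vertex. No other vertex is a cut vertex either.

1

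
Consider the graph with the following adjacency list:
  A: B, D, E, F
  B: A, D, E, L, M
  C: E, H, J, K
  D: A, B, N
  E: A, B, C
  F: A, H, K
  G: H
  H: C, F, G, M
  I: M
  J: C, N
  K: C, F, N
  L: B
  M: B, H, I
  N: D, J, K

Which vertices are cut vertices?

B, H, M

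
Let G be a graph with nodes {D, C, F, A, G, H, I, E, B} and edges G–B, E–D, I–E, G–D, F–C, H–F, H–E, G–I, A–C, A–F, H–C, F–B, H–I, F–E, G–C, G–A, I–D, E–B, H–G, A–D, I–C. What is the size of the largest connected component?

9

Starting from A we can reach A, B, C, D, E, F, G, H, I. That is one component of size 9.
The largest has 9 vertices.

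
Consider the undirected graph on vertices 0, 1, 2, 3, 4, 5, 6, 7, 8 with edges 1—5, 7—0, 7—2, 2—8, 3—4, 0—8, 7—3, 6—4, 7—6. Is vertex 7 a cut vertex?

Yes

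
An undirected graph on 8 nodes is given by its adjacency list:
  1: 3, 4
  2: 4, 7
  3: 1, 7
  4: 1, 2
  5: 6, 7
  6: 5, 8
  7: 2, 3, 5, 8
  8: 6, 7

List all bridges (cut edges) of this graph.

The edges on the cycle 7-2-4-1-3-7 are not bridges since each lies on that cycle.
Every edge lies on some cycle, so there are no bridges.

none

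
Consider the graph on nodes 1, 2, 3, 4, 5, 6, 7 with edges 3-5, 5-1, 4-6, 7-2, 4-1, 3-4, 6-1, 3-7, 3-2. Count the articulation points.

1

Removing 3 increases the component count from 1 to 2, so 3 is a cut vertex.
By contrast removing 2 leaves 1 component; it is not a cut vertex. No other vertex is a cut vertex either.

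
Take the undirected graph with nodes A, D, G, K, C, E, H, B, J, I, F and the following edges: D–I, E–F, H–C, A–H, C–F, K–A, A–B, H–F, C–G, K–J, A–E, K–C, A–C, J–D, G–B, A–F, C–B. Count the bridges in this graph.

3

The edges on the cycle A-E-F-H-A are not bridges since each lies on that cycle.
But removing J–K disconnects J from K; removing I–D disconnects I from D; removing J–D disconnects J from D — these are bridges.
That makes 3 bridges.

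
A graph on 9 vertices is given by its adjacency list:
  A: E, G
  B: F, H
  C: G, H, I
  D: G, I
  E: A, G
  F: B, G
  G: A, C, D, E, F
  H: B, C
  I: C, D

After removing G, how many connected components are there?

With G gone, the remaining components are: {A, E}; {B, C, D, F, H, I}.
That is 2 components.

2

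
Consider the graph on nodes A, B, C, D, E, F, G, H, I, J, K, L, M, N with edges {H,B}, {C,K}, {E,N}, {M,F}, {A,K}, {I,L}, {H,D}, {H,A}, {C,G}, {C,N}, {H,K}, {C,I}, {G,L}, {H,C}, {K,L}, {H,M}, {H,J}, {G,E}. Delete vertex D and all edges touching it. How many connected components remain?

1

With D gone, the remaining components are: {A, B, C, E, F, G, H, I, J, K, L, M, N}.
That is 1 component.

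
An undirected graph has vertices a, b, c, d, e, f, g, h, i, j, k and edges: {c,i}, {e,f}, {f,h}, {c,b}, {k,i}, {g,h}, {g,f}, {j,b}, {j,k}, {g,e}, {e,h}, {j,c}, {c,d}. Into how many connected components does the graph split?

3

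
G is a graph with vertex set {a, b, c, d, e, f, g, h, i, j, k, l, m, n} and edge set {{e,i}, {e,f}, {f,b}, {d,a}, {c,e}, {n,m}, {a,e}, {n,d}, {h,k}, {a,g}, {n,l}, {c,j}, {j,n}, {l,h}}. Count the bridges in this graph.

8

The edges on the cycle c-j-n-d-a-e-c are not bridges since each lies on that cycle.
But removing g-a disconnects g from a; removing h-k disconnects h from k; removing f-b disconnects f from b; removing n-m disconnects n from m — these are bridges.
In total 8 edges are bridges.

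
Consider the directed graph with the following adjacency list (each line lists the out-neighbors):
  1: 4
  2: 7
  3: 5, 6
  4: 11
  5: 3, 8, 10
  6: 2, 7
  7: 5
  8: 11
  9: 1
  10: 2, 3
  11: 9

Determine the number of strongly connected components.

3

{2, 3, 5, 6, 7, 10} are all mutually reachable — one SCC of size 6.
{1, 4, 9, 11} are all mutually reachable — one SCC of size 4.
{8} is an SCC by itself.
That gives 3 strongly connected components.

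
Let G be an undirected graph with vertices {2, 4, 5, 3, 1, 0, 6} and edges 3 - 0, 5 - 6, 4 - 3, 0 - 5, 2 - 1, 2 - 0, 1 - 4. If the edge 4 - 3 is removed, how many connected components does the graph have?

1

4 and 3 are still connected via 4-1-2-0-3, so the component count stays at 1.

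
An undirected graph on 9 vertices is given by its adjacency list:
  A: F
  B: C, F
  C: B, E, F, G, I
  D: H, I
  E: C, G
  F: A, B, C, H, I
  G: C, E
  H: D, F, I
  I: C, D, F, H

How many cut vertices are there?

2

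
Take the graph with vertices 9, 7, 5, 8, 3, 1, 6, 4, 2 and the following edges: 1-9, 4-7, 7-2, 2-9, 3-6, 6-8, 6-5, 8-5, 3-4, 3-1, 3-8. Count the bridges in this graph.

0

The edges on the cycle 3-4-7-2-9-1-3 are not bridges since each lies on that cycle.
Every edge lies on some cycle, so there are no bridges.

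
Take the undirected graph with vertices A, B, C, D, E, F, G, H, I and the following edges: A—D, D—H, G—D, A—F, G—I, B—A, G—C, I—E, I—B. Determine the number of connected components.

Starting from A we can reach A, B, C, D, E, F, G, H, I. That is one component of size 9.
Total: 1 component.

1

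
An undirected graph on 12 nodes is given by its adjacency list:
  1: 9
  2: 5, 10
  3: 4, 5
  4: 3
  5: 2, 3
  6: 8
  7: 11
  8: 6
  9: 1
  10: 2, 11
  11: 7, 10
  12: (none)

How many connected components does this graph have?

4

12 is isolated — a component by itself.
Starting from 1 we can reach 1, 9. That is one component of size 2.
Starting from 6 we can reach 6, 8. That is one component of size 2.
Starting from 2 we can reach 2, 3, 4, 5, 7, 10, 11. That is one component of size 7.
Total: 4 components.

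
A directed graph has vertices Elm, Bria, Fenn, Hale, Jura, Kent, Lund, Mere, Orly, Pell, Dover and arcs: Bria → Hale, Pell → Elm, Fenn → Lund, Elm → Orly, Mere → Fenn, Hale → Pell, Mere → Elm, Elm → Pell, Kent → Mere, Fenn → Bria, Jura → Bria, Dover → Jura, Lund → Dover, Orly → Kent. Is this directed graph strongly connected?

From Pell we can reach every vertex (Elm, Bria, Fenn, Hale, Jura, Kent, Lund, Mere, Orly, Pell, Dover), and every vertex can reach Pell (Elm, Bria, Fenn, Hale, Jura, Kent, Lund, Mere, Orly, Pell, Dover). So the whole graph is one strongly connected component.

Yes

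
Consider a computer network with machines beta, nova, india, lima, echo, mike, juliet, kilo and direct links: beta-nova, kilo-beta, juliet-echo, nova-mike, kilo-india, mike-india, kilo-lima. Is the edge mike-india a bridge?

No

After removing mike-india, the path mike-nova-beta-kilo-india still connects them, so the edge is not a bridge.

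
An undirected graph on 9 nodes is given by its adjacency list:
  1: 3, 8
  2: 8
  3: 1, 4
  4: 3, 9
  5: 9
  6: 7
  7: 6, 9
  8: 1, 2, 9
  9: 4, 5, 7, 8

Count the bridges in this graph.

The edges on the cycle 9-8-1-3-4-9 are not bridges since each lies on that cycle.
But removing 7-6 disconnects 7 from 6; removing 2-8 disconnects 2 from 8; removing 9-7 disconnects 9 from 7; removing 9-5 disconnects 9 from 5 — these are bridges.
That makes 4 bridges.

4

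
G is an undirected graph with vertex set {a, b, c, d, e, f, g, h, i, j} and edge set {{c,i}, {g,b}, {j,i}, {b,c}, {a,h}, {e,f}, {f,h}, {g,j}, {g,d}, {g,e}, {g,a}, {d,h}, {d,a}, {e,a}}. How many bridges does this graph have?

0

The edges on the cycle g-b-c-i-j-g are not bridges since each lies on that cycle.
Every edge lies on some cycle, so there are no bridges.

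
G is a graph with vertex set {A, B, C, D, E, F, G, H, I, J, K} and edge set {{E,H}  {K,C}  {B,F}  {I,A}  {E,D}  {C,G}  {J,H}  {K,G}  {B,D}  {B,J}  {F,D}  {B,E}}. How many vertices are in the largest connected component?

6

Starting from A we can reach A, I. That is one component of size 2.
Starting from C we can reach C, G, K. That is one component of size 3.
Starting from B we can reach B, D, E, F, H, J. That is one component of size 6.
The largest has 6 vertices.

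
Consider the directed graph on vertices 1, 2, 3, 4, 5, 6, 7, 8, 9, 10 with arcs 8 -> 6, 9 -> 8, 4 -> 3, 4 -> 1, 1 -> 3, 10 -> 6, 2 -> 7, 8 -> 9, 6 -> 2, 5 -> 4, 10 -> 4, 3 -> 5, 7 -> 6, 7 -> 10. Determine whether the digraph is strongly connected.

No

There is no directed path from 6 to 9, so the graph is not strongly connected.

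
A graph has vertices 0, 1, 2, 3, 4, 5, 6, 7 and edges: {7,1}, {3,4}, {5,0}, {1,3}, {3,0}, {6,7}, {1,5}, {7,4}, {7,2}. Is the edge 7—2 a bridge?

Yes

Removing 7—2 leaves no path between 7 and 2: the component count goes from 1 to 2. So it is a bridge.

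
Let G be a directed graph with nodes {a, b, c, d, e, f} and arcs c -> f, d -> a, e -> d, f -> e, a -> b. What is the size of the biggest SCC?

1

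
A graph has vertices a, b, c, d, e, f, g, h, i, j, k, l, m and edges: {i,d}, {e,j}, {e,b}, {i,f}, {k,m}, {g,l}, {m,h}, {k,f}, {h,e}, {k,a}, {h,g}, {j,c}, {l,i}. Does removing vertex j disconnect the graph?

Yes

Deleting j raises the number of components from 1 to 2, so j is a cut vertex.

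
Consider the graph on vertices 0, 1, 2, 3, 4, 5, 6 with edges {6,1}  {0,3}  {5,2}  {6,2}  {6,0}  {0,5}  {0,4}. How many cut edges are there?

The edges on the cycle 6-0-5-2-6 are not bridges since each lies on that cycle.
But removing 0 - 4 disconnects 0 from 4; removing 0 - 3 disconnects 0 from 3; removing 6 - 1 disconnects 6 from 1 — these are bridges.
That makes 3 bridges.

3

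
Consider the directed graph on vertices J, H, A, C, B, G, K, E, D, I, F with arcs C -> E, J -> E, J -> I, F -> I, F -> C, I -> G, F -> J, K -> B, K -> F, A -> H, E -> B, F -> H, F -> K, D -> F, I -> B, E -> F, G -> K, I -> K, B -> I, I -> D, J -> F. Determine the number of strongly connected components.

3

{B, C, D, E, F, G, I, J, K} are all mutually reachable — one SCC of size 9.
{H} is an SCC by itself.
{A} is an SCC by itself.
That gives 3 strongly connected components.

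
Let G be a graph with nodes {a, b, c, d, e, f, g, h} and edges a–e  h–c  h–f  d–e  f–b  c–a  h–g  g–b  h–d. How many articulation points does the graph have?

1

Removing h increases the component count from 1 to 2, so h is a cut vertex.
By contrast removing f leaves 1 component; it is not a cut vertex. No other vertex is a cut vertex either.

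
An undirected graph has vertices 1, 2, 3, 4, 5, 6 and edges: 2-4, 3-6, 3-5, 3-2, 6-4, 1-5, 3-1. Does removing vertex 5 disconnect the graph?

No

Deleting 5 leaves 1 component (was 1) (its neighbors 1, 3 remain connected to each other), so 5 is not a cut vertex.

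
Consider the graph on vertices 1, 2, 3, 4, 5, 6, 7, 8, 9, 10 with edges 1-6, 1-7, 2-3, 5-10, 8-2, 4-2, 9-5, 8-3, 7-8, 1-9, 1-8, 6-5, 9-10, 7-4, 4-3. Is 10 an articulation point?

No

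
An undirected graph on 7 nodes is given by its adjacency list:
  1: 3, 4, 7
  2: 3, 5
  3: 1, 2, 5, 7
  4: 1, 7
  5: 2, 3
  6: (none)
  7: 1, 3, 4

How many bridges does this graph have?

The edges on the cycle 3-5-2-3 are not bridges since each lies on that cycle.
Every edge lies on some cycle, so there are no bridges.

0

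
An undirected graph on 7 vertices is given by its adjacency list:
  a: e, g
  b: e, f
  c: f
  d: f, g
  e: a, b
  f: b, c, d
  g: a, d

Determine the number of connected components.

Starting from a we can reach a, b, c, d, e, f, g. That is one component of size 7.
Total: 1 component.

1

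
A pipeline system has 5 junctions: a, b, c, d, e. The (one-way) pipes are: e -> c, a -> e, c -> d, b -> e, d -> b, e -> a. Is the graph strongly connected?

Yes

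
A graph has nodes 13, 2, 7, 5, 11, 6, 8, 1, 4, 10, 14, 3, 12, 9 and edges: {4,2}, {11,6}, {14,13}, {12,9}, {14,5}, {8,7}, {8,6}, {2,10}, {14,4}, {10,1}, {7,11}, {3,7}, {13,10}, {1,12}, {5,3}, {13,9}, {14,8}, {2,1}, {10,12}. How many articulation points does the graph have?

1

Removing 14 increases the component count from 1 to 2, so 14 is a cut vertex.
By contrast removing 8 leaves 1 component; it is not a cut vertex. No other vertex is a cut vertex either.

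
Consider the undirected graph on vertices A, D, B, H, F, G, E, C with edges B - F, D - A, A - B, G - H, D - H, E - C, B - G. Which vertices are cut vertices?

B

Removing B increases the component count from 2 to 3, so B is a cut vertex.
By contrast removing G leaves 2 components; it is not a cut vertex. No other vertex is a cut vertex either.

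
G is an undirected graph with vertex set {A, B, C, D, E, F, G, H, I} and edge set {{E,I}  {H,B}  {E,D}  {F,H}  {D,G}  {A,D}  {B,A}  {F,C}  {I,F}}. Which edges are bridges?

C-F, D-G

The edges on the cycle E-I-F-H-B-A-D-E are not bridges since each lies on that cycle.
But removing G–D disconnects G from D; removing F–C disconnects F from C — these are bridges.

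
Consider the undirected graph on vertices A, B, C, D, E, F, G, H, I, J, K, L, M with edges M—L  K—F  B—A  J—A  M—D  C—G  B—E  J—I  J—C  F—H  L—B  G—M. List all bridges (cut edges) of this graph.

B-E, D-M, F-H, F-K, I-J

The edges on the cycle J-C-G-M-L-B-A-J are not bridges since each lies on that cycle.
But removing F—H disconnects F from H; removing M—D disconnects M from D; removing K—F disconnects K from F; removing E—B disconnects E from B — these are bridges.
In total 5 edges are bridges.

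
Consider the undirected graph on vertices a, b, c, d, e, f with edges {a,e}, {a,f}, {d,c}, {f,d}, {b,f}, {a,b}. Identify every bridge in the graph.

a-e, c-d, d-f

The edges on the cycle a-b-f-a are not bridges since each lies on that cycle.
But removing f—d disconnects f from d; removing d—c disconnects d from c; removing a—e disconnects a from e — these are bridges.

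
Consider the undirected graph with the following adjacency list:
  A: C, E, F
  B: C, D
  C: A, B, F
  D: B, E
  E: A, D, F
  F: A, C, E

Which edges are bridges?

The edges on the cycle E-D-B-C-A-E are not bridges since each lies on that cycle.
Every edge lies on some cycle, so there are no bridges.

none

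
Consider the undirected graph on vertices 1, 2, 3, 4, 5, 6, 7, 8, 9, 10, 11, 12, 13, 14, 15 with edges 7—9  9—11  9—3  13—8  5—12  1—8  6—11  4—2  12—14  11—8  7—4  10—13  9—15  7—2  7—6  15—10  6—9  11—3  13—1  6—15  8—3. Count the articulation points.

2

Removing 7 increases the component count from 2 to 3, so 7 is a cut vertex.
Removing 12 increases the component count from 2 to 3, so 12 is a cut vertex.
By contrast removing 15 leaves 2 components; it is not a cut vertex. No other vertex is a cut vertex either.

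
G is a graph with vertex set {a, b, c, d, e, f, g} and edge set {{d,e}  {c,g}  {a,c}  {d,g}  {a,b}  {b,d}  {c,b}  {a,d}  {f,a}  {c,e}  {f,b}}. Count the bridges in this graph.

0

The edges on the cycle a-c-g-d-b-a are not bridges since each lies on that cycle.
Every edge lies on some cycle, so there are no bridges.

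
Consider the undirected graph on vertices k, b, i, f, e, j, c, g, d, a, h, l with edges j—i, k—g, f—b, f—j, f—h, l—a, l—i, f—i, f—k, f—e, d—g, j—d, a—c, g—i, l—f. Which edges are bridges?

The edges on the cycle f-j-d-g-i-f are not bridges since each lies on that cycle.
But removing f—e disconnects f from e; removing h—f disconnects h from f; removing l—a disconnects l from a; removing f—b disconnects f from b — these are bridges.
In total 5 edges are bridges.

a-c, a-l, b-f, e-f, f-h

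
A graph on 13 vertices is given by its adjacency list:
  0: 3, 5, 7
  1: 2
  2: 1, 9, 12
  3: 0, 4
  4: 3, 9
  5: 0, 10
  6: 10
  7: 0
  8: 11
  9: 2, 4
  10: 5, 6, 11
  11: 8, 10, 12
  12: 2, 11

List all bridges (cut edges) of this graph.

0-7, 1-2, 10-6, 11-8

The edges on the cycle 0-3-4-9-2-12-11-10-5-0 are not bridges since each lies on that cycle.
But removing 8-11 disconnects 8 from 11; removing 1-2 disconnects 1 from 2; removing 0-7 disconnects 0 from 7; removing 6-10 disconnects 6 from 10 — these are bridges.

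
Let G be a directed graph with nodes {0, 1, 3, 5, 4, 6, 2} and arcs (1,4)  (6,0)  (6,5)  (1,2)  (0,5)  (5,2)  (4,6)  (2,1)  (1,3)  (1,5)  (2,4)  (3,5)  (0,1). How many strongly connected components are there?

1

{0, 1, 2, 3, 4, 5, 6} are all mutually reachable — one SCC of size 7.
That gives 1 strongly connected component.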